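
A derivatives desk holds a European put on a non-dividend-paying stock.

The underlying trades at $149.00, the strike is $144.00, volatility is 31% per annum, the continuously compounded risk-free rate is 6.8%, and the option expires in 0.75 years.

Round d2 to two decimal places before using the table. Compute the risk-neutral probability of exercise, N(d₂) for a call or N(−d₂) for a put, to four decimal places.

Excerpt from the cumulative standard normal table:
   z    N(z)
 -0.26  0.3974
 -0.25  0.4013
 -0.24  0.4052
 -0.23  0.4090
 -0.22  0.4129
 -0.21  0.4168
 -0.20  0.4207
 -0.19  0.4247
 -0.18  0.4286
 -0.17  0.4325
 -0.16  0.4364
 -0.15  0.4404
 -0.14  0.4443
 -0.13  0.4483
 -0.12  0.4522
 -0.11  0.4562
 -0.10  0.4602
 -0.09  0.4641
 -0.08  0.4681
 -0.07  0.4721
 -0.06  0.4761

T = 0.75;  σ√T = 0.2685
d₁ = [ln(149/144) + (0.068 + 0.31²/2)·0.75] / 0.2685 = [0.0341 + 0.0870] / 0.2685 = 0.4513 ⇒ 0.45
d₂ = d₁ − σ√T = 0.4513 − 0.2685 = 0.1829 ⇒ 0.18
Risk-neutral Pr[S_T < K] = N(−d₂) = N(-0.18) = 0.4286

0.4286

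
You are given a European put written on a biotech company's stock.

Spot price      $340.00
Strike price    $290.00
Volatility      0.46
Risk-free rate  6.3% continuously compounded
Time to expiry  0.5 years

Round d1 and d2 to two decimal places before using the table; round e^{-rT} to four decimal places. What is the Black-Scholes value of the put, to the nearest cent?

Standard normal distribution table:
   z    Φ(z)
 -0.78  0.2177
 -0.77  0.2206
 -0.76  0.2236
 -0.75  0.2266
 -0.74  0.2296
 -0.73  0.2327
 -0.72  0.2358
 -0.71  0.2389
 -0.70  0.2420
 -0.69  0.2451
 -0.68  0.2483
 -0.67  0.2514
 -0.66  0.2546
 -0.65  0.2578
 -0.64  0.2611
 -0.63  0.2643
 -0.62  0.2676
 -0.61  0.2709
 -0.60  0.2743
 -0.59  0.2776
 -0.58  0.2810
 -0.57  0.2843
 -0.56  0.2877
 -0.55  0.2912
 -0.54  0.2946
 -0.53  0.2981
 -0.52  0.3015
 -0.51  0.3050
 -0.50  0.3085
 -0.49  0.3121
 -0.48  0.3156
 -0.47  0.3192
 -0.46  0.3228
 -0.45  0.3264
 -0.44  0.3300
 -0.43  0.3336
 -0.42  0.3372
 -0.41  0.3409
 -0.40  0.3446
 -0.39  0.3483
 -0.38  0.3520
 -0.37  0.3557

σ√T = 0.46·√0.5 = 0.3253
d₁ = [ln(340/290) + (0.063 + 0.46²/2)·0.5] / 0.3253 = [0.1591 + 0.0844] / 0.3253 = 0.7485 ≈ 0.75
d₂ = d₁ − σ√T = 0.7485 − 0.3253 = 0.4232 ≈ 0.42
e^(−rT) = e^(−0.063·0.5) = 0.9690
P = 290·0.9690·N(-0.42) − 340·N(-0.75) = 290·0.9690·0.3372 − 340·0.2266 = 94.7566 − 77.0440 = 17.7126

$17.71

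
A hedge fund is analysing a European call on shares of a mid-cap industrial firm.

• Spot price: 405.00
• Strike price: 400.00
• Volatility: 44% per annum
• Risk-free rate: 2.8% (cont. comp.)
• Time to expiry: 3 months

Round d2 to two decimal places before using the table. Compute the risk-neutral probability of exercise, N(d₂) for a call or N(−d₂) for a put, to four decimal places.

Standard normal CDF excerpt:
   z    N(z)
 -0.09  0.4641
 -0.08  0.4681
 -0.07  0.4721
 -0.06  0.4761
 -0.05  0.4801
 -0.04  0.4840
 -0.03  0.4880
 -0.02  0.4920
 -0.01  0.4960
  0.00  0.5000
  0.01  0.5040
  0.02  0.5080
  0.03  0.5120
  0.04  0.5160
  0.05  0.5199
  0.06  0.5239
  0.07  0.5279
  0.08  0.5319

0.4920

σ√T = 0.44 × 0.5000 = 0.2200
d₁ = [ln(405/400) + (0.028 + 0.44²/2)·0.25] / 0.2200 = [0.0124 + 0.0312] / 0.2200 = 0.1983 ⇒ 0.20
d₂ = d₁ − σ√T = 0.1983 − 0.2200 = -0.0217 ⇒ -0.02
Risk-neutral Pr[S_T > K] = N(d₂) = N(-0.02) = 0.4920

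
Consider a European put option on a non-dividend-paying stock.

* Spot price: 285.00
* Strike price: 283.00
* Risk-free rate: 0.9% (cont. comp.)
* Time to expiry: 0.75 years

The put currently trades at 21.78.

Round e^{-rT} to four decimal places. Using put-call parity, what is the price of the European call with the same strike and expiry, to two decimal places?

e^(−rT) = e^(−0.009·0.75) = 0.9933
Put-call parity: C − P = S − K·e^(−rT) = 285 − 283·0.9933 = 285 − 281.1039 = 3.8961
C = P + (C − P) = 21.78 + (3.8961) = 25.6761

25.68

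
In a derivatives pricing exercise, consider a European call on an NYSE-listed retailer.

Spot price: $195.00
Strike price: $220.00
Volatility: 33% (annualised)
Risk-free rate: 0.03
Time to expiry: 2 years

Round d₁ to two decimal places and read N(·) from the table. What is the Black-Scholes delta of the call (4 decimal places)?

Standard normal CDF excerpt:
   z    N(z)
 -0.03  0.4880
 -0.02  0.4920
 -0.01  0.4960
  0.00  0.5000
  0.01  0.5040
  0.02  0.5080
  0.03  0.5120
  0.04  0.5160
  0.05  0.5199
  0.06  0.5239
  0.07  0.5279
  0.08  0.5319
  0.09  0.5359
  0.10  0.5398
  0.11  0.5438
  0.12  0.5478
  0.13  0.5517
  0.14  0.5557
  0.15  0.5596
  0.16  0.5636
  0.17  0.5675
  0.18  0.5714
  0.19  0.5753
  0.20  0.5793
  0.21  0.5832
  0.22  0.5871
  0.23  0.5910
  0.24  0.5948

0.5398

σ√T = 0.33·√2 = 0.4667
d₁ = [ln(195/220) + (0.03 + 0.33²/2)·2] / 0.4667 = [-0.1206 + 0.1689] / 0.4667 = 0.1034 ⇒ 0.10
N(d₁) = N(0.10) = 0.5398
Δ_call = N(d₁) = 0.5398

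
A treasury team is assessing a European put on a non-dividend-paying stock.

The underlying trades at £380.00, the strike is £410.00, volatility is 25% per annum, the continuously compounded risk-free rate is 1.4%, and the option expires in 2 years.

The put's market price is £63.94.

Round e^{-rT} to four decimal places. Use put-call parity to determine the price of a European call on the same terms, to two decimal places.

exp(−rT) = exp(−0.014·2) = 0.9724
Put-call parity: C − P = S − K·e^(−rT) = 380 − 410·0.9724 = 380 − 398.6840 = -18.6840
C = P + (C − P) = 63.94 + (-18.6840) = 45.2560

£45.26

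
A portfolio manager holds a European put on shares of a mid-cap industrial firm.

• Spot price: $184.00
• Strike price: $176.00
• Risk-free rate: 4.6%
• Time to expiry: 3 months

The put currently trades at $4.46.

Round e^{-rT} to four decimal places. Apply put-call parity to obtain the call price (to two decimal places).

$14.47

e^(−rT) = e^(−0.046·0.25) = 0.9886
Put-call parity: C − P = S − K·e^(−rT) = 184 − 176·0.9886 = 184 − 173.9936 = 10.0064
C = P + (C − P) = 4.46 + (10.0064) = 14.4664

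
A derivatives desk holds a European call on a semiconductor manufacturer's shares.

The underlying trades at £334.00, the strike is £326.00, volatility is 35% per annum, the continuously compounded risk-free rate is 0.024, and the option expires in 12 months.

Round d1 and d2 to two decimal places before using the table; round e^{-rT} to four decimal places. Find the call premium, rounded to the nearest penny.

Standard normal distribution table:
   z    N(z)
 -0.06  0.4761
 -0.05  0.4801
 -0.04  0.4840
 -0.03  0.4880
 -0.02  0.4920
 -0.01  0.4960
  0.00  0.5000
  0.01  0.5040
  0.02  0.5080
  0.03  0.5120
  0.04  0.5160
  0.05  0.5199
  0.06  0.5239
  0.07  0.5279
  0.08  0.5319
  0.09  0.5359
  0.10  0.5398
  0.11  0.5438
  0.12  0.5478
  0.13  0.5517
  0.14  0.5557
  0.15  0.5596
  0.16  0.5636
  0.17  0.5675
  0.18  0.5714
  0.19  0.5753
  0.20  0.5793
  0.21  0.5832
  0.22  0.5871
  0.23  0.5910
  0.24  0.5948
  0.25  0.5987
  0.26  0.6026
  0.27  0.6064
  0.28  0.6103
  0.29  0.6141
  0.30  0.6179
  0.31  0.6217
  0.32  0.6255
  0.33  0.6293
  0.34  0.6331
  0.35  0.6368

£53.60

T = 1;  σ√T = 0.3500
d₁ = [ln(334/326) + (0.024 + ½·0.35²)·1] / (σ√T) = (0.0242 + 0.0852) / 0.3500 = 0.3128 which rounds to 0.31
d₂ = 0.3128 − 0.3500 = -0.0372 which rounds to -0.04
exp(−rT) = exp(−0.024·1) = 0.9763
N(d₁) = N(0.31) = 0.6217;  N(d₂) = N(-0.04) = 0.4840
C = 334·0.6217 − 326·0.9763·0.4840 = 207.6478 − 154.0445 = 53.6033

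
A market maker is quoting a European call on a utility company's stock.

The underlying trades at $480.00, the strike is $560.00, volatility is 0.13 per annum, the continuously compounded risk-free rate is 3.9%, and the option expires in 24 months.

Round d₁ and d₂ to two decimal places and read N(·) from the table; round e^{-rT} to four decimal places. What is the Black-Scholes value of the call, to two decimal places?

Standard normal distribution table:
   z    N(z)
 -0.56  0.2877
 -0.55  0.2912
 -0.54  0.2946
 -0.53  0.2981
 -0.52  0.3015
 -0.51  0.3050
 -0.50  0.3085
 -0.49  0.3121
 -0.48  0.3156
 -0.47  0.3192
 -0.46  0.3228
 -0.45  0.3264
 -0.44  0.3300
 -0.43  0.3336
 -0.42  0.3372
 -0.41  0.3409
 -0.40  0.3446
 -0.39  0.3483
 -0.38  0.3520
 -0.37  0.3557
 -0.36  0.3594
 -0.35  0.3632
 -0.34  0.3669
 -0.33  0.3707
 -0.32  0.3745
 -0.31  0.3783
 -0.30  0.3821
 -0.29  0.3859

σ√T = 0.13 × 1.4142 = 0.1838
ln(S/K) + (r + σ²/2)T = ln(480/560) + (0.039 + 0.13²/2)·2 = -0.1542 + 0.0949 = -0.0593
d₁ = -0.0593 / 0.1838 = -0.3223 ⇒ -0.32
d₂ = d₁ − σ√T = -0.3223 − 0.1838 = -0.5061 ⇒ -0.51
e^(−rT) = e^(−0.039·2) = 0.9250
C = 480·N(-0.32) − 560·0.9250·N(-0.51) = 480·0.3745 − 560·0.9250·0.3050 = 179.7600 − 157.9900 = 21.7700

$21.77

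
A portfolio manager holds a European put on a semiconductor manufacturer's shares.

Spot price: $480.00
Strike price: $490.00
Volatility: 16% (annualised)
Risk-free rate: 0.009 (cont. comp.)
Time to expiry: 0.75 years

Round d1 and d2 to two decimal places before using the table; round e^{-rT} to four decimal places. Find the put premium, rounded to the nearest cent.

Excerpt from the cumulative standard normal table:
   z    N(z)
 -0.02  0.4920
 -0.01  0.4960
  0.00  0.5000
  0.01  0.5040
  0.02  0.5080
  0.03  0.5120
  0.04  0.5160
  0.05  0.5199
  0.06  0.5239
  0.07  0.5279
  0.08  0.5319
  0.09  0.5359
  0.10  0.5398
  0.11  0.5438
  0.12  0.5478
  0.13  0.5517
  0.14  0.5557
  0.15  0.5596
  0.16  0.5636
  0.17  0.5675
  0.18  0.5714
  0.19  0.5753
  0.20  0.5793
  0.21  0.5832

σ√T = 0.16·√0.75 = 0.1386
d₁ = [ln(480/490) + (0.009 + 0.16²/2)·0.75] / 0.1386 = [-0.0206 + 0.0163] / 0.1386 = -0.0308 ≈ -0.03
d₂ = d₁ − σ√T = -0.0308 − 0.1386 = -0.1694 ≈ -0.17
e^(−rT) = e^(−0.009·0.75) = 0.9933
N(−d₂) = N(0.17) = 0.5675;  N(−d₁) = N(0.03) = 0.5120
P = 490·0.9933·0.5675 − 480·0.5120 = 276.2119 − 245.7600 = 30.4519

$30.45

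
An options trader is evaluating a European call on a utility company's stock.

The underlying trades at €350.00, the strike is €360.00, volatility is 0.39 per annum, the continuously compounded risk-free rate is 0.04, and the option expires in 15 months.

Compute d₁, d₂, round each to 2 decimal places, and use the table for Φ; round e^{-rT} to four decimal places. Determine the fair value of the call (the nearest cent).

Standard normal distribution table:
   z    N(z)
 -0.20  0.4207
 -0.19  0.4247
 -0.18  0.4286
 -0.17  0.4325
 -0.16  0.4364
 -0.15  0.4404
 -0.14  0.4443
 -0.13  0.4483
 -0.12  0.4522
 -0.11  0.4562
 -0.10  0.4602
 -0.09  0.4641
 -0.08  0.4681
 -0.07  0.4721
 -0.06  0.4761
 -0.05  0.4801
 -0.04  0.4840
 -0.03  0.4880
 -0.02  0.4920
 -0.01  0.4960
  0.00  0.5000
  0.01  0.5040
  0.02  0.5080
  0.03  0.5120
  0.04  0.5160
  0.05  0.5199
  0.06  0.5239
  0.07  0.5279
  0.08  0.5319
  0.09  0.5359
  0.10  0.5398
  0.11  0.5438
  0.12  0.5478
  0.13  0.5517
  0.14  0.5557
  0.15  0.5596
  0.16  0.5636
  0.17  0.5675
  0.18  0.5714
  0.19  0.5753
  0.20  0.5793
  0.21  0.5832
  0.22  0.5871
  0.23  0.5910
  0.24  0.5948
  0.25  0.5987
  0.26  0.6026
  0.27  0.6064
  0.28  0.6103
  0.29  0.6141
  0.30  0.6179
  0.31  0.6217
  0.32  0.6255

σ√T = 0.39·√1.25 = 0.4360
d₁ = [ln(350/360) + (0.04 + 0.39²/2)·1.25] / 0.4360 = [-0.0282 + 0.1451] / 0.4360 = 0.2681 ≈ 0.27
d₂ = d₁ − σ√T = 0.2681 − 0.4360 = -0.1680 ≈ -0.17
e^(−rT) = e^(−0.04·1.25) = 0.9512
N(d₁) = N(0.27) = 0.6064;  N(d₂) = N(-0.17) = 0.4325
C = 350·0.6064 − 360·0.9512·0.4325 = 212.2400 − 148.1018 = 64.1382

€64.14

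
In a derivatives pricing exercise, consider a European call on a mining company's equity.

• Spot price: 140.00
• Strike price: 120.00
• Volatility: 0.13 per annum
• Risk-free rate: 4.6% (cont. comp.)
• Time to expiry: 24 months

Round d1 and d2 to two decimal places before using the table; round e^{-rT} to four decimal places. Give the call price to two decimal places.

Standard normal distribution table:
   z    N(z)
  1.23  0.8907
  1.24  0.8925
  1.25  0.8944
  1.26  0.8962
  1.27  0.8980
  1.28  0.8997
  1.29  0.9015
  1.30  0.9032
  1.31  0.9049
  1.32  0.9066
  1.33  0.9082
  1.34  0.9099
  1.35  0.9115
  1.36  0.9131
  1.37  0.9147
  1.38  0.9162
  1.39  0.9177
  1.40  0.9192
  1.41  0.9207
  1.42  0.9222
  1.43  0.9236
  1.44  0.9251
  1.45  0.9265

31.41

σ√T = 0.13 × 1.4142 = 0.1838
d₁ = [ln(140/120) + (0.046 + 0.13²/2)·2] / 0.1838 = [0.1542 + 0.1089] / 0.1838 = 1.4308 which rounds to 1.43
d₂ = d₁ − σ√T = 1.4308 − 0.1838 = 1.2470 which rounds to 1.25
exp(−rT) = exp(−0.046·2) = 0.9121
N(d₁) = N(1.43) = 0.9236;  N(d₂) = N(1.25) = 0.8944
C = 140·0.9236 − 120·0.9121·0.8944 = 129.3040 − 97.8939 = 31.4101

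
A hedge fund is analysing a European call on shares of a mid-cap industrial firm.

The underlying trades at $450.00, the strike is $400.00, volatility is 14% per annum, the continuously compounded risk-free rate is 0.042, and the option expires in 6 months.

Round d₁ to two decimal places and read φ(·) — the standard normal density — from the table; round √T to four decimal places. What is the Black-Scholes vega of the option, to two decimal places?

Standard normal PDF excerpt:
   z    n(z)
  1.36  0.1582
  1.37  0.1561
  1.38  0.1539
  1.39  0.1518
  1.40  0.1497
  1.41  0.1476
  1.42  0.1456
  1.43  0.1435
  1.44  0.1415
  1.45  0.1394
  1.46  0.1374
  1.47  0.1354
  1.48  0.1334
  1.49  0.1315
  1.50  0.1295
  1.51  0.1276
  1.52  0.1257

σ√T = 0.14·√0.5 = 0.0990
d₁ = [ln(450/400) + (0.042 + ½·0.14²)·0.5] / (σ√T) = (0.1178 + 0.0259) / 0.0990 = 1.4514 ≈ 1.45
√T = √0.5 = 0.7071
φ(d₁) = φ(1.45) = 0.1394
vega = S·φ(d₁)·√T = 450·0.1394·0.7071 = 44.3564

44.36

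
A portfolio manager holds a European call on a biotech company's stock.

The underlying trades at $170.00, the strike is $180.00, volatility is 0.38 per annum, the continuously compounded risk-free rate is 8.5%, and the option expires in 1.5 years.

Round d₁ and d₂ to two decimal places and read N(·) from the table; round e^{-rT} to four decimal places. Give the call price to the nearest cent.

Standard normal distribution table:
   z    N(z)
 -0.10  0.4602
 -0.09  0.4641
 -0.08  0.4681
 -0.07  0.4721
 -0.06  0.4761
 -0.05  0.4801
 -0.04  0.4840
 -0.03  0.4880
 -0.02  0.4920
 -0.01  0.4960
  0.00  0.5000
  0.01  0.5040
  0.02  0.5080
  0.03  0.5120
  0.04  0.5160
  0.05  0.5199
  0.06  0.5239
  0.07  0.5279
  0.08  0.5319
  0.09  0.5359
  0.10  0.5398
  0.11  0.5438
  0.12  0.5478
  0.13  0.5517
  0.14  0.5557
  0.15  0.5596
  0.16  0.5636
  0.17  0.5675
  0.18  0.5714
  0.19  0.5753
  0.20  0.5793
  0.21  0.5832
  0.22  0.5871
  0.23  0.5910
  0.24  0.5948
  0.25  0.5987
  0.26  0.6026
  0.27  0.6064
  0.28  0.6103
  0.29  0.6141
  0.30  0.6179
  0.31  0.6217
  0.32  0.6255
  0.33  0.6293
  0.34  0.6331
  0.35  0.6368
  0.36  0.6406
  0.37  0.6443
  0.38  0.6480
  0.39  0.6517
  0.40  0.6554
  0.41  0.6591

$35.99

σ√T = 0.38 × 1.2247 = 0.4654
d₁ = [ln(170/180) + (0.085 + ½·0.38²)·1.5] / (σ√T) = (-0.0572 + 0.2358) / 0.4654 = 0.3838 → 0.38
d₂ = 0.3838 − 0.4654 = -0.0816 → -0.08
e^(−rT) = e^(−0.085·1.5) = 0.8803
N(d₁) = N(0.38) = 0.6480;  N(d₂) = N(-0.08) = 0.4681
C = 170·0.6480 − 180·0.8803·0.4681 = 110.1600 − 74.1723 = 35.9877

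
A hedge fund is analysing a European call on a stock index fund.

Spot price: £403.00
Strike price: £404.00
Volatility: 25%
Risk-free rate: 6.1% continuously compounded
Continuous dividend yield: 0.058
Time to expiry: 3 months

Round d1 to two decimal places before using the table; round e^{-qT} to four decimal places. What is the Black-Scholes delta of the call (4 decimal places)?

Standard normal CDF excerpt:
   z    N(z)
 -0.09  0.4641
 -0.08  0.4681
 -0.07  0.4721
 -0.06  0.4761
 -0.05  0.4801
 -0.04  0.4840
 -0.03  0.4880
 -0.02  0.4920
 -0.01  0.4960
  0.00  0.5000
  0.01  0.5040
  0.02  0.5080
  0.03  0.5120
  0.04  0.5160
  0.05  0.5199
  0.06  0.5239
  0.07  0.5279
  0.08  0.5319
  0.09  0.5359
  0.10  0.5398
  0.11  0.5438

σ√T = 0.25·√0.25 = 0.1250
d₁ = [ln(403/404) + (0.061 − 0.058 + 0.25²/2)·0.25] / 0.1250 = [-0.0025 + 0.0086] / 0.1250 = 0.0487 → 0.05
N(d₁) = N(0.05) = 0.5199
Δ_call = exp(−qT)·N(d₁) = 0.9856·0.5199 = 0.5124

0.5124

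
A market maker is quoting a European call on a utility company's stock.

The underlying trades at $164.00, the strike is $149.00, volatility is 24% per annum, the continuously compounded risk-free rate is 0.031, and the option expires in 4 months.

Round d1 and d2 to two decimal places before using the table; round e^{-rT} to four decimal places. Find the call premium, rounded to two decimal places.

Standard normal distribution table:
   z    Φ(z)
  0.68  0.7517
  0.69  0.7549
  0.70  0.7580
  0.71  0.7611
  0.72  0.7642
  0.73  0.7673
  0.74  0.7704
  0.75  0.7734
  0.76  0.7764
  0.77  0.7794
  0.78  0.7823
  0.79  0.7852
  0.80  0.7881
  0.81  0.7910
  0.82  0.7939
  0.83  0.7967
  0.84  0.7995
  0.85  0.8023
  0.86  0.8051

σ√T = 0.24·√0.3333 = 0.1386
ln(S/K) + (r + σ²/2)T = ln(164/149) + (0.031 + 0.24²/2)·0.3333 = 0.0959 + 0.0199 = 0.1159
d₁ = 0.1159 / 0.1386 = 0.8361 which rounds to 0.84
d₂ = d₁ − σ√T = 0.8361 − 0.1386 = 0.6975 which rounds to 0.70
exp(−rT) = exp(−0.031·0.3333) = 0.9897
C = 164·N(0.84) − 149·0.9897·N(0.70) = 164·0.7995 − 149·0.9897·0.7580 = 131.1180 − 111.7787 = 19.3393

$19.34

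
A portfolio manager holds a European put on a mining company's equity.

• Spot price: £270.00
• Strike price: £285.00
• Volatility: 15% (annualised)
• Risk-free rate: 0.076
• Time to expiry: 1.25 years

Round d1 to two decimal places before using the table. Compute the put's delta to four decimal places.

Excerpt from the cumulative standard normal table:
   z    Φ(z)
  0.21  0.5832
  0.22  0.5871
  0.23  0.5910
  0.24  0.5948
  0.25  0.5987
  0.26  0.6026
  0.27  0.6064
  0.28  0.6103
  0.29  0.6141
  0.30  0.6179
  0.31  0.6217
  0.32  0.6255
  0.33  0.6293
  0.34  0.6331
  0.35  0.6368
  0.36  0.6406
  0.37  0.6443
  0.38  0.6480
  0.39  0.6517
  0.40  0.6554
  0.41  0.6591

σ√T = 0.15 × 1.1180 = 0.1677
d₁ = [ln(270/285) + (0.076 + 0.15²/2)·1.25] / 0.1677 = [-0.0541 + 0.1091] / 0.1677 = 0.3279 which rounds to 0.33
N(d₁) = N(0.33) = 0.6293
Δ_put = N(d₁) − 1 = 0.6293 − 1 = -0.3707

-0.3707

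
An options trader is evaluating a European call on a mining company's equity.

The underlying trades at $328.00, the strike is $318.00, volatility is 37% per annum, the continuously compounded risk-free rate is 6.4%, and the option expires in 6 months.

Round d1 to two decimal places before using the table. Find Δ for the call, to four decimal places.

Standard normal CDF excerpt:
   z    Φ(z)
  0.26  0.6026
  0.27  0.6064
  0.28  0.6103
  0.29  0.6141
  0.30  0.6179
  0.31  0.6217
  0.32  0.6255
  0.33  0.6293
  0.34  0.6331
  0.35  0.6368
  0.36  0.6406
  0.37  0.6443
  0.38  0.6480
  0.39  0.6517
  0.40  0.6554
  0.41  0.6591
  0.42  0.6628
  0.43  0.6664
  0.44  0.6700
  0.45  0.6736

0.6443

σ√T = 0.37 × 0.7071 = 0.2616
d₁ = [ln(328/318) + (0.064 + ½·0.37²)·0.5] / (σ√T) = (0.0310 + 0.0662) / 0.2616 = 0.3715 which rounds to 0.37
N(d₁) = N(0.37) = 0.6443
Δ_call = N(d₁) = 0.6443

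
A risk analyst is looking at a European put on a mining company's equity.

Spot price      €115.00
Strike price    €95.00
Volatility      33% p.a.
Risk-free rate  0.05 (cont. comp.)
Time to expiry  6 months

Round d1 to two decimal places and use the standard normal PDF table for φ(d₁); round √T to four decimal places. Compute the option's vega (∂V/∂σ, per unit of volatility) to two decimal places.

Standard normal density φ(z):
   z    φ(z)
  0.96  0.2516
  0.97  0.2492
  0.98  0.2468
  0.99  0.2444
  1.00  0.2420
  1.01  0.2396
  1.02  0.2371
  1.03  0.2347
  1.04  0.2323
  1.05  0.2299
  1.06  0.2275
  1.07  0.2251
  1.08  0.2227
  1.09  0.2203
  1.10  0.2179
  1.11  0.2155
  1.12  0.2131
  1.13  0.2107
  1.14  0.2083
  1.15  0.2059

18.89

σ√T = 0.33·√0.5 = 0.2333
d₁ = [ln(115/95) + (0.05 + 0.33²/2)·0.5] / 0.2333 = [0.1911 + 0.0522] / 0.2333 = 1.0426 ≈ 1.04
√T = √0.5 = 0.7071
φ(d₁) = φ(1.04) = 0.2323
vega = S·φ(d₁)·√T = 115·0.2323·0.7071 = 18.8898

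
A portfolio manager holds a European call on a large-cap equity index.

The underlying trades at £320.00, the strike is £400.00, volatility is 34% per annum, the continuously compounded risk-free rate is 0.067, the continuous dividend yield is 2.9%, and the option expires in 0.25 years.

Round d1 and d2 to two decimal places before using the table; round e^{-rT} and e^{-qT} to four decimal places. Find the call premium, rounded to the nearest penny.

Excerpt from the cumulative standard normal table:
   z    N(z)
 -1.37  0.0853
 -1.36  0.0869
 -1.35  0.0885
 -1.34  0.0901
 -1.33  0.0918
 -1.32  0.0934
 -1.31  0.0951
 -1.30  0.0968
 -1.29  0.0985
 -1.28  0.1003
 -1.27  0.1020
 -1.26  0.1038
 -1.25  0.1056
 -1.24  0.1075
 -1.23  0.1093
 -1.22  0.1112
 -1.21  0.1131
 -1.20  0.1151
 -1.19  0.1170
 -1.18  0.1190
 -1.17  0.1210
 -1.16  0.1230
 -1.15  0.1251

σ√T = 0.34·√0.25 = 0.1700
ln(S/K) + (r − q + σ²/2)T = ln(320/400) + (0.067 − 0.029 + 0.34²/2)·0.25 = -0.2231 + 0.0240 = -0.1992
d₁ = -0.1992 / 0.1700 = -1.1717 ⇒ -1.17
d₂ = d₁ − σ√T = -1.1717 − 0.1700 = -1.3417 ⇒ -1.34
e^(−qT) = e^(−0.029·0.25) = 0.9928;  e^(−rT) = e^(−0.067·0.25) = 0.9834
N(d₁) = N(-1.17) = 0.1210;  N(d₂) = N(-1.34) = 0.0901
C = 320·0.9928·0.1210 − 400·0.9834·0.0901 = 38.4412 − 35.4417 = 2.9995

£3.00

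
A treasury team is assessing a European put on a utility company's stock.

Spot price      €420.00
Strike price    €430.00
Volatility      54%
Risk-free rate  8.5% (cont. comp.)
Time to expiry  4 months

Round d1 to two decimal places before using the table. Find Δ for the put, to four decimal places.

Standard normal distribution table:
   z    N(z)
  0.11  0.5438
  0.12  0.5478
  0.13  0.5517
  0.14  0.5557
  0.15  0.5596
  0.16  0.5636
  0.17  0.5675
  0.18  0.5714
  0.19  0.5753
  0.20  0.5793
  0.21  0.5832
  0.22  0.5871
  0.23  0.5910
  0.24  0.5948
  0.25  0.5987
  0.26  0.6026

σ√T = 0.54·√0.3333 = 0.3118
d₁ = [ln(420/430) + (0.085 + ½·0.54²)·0.3333] / (σ√T) = (-0.0235 + 0.0769) / 0.3118 = 0.1713 → 0.17
N(d₁) = N(0.17) = 0.5675
Δ_put = N(d₁) − 1 = 0.5675 − 1 = -0.4325

-0.4325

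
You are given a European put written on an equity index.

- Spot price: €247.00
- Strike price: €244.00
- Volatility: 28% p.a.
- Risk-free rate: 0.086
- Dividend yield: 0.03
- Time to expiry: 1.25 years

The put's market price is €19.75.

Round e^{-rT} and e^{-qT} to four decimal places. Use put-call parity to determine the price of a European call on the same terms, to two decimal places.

e^(−qT) = e^(−0.03·1.25) = 0.9632;  e^(−rT) = e^(−0.086·1.25) = 0.8981
Put-call parity: C − P = S·e^(−qT) − K·e^(−rT) = 247·0.9632 − 244·0.8981 = 237.9104 − 219.1364 = 18.7740
C = P + (C − P) = 19.75 + (18.7740) = 38.5240

€38.52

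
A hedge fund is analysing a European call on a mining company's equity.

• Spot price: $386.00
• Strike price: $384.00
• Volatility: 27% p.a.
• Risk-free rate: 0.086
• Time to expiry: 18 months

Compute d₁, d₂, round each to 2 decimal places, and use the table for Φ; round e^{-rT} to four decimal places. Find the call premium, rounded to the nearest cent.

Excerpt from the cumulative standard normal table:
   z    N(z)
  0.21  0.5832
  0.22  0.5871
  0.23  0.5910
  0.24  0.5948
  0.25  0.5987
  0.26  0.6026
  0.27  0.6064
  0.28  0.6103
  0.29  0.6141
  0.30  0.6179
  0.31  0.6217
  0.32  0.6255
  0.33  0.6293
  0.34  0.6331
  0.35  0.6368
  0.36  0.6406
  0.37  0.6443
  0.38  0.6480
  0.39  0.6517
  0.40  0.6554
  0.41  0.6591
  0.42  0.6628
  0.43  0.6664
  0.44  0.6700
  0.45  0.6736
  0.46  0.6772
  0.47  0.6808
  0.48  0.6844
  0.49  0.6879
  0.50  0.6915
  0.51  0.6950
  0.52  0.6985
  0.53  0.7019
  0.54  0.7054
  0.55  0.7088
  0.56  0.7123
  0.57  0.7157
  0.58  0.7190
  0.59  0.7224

$75.49

σ√T = 0.27·√1.5 = 0.3307
d₁ = [ln(386/384) + (0.086 + 0.27²/2)·1.5] / 0.3307 = [0.0052 + 0.1837] / 0.3307 = 0.5712 ⇒ 0.57
d₂ = d₁ − σ√T = 0.5712 − 0.3307 = 0.2405 ⇒ 0.24
e^(−rT) = e^(−0.086·1.5) = 0.8790
N(d₁) = N(0.57) = 0.7157;  N(d₂) = N(0.24) = 0.5948
C = 386·0.7157 − 384·0.8790·0.5948 = 276.2602 − 200.7664 = 75.4938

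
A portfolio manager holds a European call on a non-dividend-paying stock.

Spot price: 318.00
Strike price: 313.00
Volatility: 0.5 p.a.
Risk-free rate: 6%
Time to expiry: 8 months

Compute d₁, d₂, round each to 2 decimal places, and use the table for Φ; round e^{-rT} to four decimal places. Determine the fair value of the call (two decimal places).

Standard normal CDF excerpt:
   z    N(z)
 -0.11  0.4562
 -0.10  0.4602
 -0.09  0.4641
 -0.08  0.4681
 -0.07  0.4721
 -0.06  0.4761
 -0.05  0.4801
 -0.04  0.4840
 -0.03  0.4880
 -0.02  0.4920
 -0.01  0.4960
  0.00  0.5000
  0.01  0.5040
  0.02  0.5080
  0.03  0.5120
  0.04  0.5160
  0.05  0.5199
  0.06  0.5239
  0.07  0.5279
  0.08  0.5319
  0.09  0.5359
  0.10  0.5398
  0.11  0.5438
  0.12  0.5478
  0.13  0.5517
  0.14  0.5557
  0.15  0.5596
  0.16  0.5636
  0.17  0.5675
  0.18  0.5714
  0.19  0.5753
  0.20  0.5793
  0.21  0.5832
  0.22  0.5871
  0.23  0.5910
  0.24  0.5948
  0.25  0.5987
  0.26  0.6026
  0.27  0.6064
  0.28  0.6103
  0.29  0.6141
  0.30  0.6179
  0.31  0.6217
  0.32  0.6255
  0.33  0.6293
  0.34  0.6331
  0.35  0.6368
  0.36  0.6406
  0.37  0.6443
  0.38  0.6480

59.35

σ√T = 0.5 × 0.8165 = 0.4082
d₁ = [ln(318/313) + (0.06 + ½·0.5²)·0.6667] / (σ√T) = (0.0158 + 0.1233) / 0.4082 = 0.3409 ≈ 0.34
d₂ = 0.3409 − 0.4082 = -0.0673 ≈ -0.07
e^(−rT) = e^(−0.06·0.6667) = 0.9608
C = 318·N(0.34) − 313·0.9608·N(-0.07) = 318·0.6331 − 313·0.9608·0.4721 = 201.3258 − 141.9748 = 59.3510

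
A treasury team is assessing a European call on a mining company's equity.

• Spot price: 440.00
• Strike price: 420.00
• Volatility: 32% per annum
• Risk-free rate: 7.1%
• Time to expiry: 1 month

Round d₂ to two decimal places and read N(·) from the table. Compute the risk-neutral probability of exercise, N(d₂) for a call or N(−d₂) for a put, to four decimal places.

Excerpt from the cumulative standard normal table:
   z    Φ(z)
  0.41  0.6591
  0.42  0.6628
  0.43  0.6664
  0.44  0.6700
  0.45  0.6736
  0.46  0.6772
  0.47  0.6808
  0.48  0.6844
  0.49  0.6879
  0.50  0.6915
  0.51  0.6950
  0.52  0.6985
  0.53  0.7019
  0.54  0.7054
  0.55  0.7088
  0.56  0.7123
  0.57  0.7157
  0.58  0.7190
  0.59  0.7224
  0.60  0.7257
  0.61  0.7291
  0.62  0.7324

0.6985

σ√T = 0.32 × 0.2887 = 0.0924
ln(S/K) + (r + σ²/2)T = ln(440/420) + (0.071 + 0.32²/2)·0.08333 = 0.0465 + 0.0102 = 0.0567
d₁ = 0.0567 / 0.0924 = 0.6138 ≈ 0.61
d₂ = d₁ − σ√T = 0.6138 − 0.0924 = 0.5215 ≈ 0.52
Pr(exercise) under Q = N(d₂) = 0.6985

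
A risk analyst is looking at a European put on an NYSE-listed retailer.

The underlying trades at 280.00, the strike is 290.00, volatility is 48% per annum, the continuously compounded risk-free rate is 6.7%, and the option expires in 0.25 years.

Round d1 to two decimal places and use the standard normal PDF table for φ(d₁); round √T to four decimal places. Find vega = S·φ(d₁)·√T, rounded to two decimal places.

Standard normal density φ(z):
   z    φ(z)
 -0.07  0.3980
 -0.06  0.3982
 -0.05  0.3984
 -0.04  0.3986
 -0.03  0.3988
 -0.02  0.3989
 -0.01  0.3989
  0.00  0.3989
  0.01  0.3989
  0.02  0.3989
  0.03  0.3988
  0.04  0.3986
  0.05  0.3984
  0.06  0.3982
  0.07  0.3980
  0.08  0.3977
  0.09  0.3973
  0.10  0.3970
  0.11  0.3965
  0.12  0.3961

55.80

σ√T = 0.48 × 0.5000 = 0.2400
ln(S/K) + (r + σ²/2)T = ln(280/290) + (0.067 + 0.48²/2)·0.25 = -0.0351 + 0.0456 = 0.0105
d₁ = 0.0105 / 0.2400 = 0.0436 which rounds to 0.04
√T = √0.25 = 0.5000
φ(d₁) = φ(0.04) = 0.3986
vega = S·φ(d₁)·√T = 280·0.3986·0.5000 = 55.8040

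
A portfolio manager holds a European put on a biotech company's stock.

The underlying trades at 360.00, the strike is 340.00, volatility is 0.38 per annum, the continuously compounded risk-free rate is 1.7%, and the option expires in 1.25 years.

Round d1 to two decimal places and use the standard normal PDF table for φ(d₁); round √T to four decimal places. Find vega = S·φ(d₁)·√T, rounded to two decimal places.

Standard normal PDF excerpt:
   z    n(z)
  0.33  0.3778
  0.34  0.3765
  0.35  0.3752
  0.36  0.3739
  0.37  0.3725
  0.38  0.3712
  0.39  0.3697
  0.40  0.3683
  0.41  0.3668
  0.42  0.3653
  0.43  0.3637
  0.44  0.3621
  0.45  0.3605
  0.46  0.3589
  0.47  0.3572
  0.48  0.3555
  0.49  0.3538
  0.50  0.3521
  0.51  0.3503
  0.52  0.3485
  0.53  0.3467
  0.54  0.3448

T = 1.25;  σ√T = 0.4249
d₁ = [ln(360/340) + (0.017 + 0.38²/2)·1.25] / 0.4249 = [0.0572 + 0.1115] / 0.4249 = 0.3970 which rounds to 0.40
√T = √1.25 = 1.1180
φ(d₁) = φ(0.40) = 0.3683
vega = S·φ(d₁)·√T = 360·0.3683·1.1180 = 148.2334

148.23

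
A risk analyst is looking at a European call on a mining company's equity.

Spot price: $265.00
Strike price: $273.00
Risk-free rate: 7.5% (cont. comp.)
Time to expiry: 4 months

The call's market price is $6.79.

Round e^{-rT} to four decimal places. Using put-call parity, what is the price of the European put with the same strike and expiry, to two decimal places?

$8.05

e^(−rT) = e^(−0.075·0.3333) = 0.9753
Put-call parity: C − P = S − K·e^(−rT) = 265 − 273·0.9753 = 265 − 266.2569 = -1.2569
P = C − (C − P) = 6.79 − (-1.2569) = 8.0469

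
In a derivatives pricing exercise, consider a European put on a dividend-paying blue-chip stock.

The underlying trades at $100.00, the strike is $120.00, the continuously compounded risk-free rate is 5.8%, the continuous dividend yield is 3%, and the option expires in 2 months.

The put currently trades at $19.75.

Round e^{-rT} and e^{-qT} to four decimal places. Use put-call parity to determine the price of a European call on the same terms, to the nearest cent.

exp(−qT) = exp(−0.03·0.1667) = 0.9950;  exp(−rT) = exp(−0.058·0.1667) = 0.9904
Put-call parity: C − P = S·e^(−qT) − K·e^(−rT) = 100·0.9950 − 120·0.9904 = 99.5000 − 118.8480 = -19.3480
C = P + (C − P) = 19.75 + (-19.3480) = 0.4020

$0.40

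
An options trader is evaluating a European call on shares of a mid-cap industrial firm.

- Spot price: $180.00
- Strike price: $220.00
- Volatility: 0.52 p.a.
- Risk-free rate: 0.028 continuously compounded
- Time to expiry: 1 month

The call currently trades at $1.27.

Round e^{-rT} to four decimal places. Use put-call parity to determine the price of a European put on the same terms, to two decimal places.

e^(−rT) = e^(−0.028·0.08333) = 0.9977
Put-call parity: C − P = S − K·e^(−rT) = 180 − 220·0.9977 = 180 − 219.4940 = -39.4940
P = C − (C − P) = 1.27 − (-39.4940) = 40.7640

$40.76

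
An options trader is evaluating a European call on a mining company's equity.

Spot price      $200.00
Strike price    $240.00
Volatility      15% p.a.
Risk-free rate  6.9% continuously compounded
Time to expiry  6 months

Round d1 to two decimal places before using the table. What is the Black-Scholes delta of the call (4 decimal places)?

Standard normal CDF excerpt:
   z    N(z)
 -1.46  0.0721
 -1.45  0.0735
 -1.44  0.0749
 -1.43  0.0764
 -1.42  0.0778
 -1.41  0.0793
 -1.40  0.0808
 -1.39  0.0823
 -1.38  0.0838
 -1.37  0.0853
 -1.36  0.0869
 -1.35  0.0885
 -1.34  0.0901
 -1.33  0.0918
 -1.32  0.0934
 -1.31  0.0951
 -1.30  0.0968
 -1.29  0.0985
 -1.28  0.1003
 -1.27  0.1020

0.0901

σ√T = 0.15 × 0.7071 = 0.1061
d₁ = [ln(200/240) + (0.069 + ½·0.15²)·0.5] / (σ√T) = (-0.1823 + 0.0401) / 0.1061 = -1.3406 which rounds to -1.34
N(d₁) = N(-1.34) = 0.0901
Δ_call = N(d₁) = 0.0901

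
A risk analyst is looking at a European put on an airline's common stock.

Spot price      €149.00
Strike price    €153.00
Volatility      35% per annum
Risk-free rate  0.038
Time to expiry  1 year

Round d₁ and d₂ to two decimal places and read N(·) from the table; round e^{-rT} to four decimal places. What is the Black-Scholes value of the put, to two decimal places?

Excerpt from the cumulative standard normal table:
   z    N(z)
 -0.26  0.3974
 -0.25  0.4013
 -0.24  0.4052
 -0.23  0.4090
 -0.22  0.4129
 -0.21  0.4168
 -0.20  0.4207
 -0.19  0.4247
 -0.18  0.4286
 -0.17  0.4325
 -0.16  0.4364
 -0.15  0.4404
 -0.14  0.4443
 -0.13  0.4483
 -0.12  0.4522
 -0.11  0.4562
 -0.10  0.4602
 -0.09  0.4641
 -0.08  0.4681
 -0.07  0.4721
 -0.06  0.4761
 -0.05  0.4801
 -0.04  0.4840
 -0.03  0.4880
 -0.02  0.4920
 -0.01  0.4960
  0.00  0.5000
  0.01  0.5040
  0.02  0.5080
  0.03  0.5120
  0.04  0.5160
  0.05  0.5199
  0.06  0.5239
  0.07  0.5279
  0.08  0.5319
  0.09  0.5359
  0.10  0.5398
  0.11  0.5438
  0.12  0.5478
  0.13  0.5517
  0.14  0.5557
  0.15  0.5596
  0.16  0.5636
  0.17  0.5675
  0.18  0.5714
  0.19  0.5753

€19.75

T = 1;  σ√T = 0.3500
d₁ = [ln(149/153) + (0.038 + ½·0.35²)·1] / (σ√T) = (-0.0265 + 0.0992) / 0.3500 = 0.2079 → 0.21
d₂ = 0.2079 − 0.3500 = -0.1421 → -0.14
e^(−rT) = e^(−0.038·1) = 0.9627
N(−d₂) = N(0.14) = 0.5557;  N(−d₁) = N(-0.21) = 0.4168
P = 153·0.9627·0.5557 − 149·0.4168 = 81.8508 − 62.1032 = 19.7476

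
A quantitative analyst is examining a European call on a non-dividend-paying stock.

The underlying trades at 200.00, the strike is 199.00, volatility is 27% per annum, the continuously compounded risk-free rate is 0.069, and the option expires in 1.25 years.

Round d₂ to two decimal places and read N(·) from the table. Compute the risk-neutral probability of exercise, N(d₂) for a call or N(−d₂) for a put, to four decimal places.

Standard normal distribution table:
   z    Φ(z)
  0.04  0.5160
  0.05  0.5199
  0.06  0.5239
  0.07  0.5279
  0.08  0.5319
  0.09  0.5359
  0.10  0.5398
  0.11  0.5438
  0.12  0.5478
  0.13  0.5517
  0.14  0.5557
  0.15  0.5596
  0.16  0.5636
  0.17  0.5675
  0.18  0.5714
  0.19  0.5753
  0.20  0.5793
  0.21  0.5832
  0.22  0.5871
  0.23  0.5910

0.5596

T = 1.25;  σ√T = 0.3019
ln(S/K) + (r + σ²/2)T = ln(200/199) + (0.069 + 0.27²/2)·1.25 = 0.0050 + 0.1318 = 0.1368
d₁ = 0.1368 / 0.3019 = 0.4533 ≈ 0.45
d₂ = d₁ − σ√T = 0.4533 − 0.3019 = 0.1514 ≈ 0.15
Risk-neutral Pr[S_T > K] = N(d₂) = N(0.15) = 0.5596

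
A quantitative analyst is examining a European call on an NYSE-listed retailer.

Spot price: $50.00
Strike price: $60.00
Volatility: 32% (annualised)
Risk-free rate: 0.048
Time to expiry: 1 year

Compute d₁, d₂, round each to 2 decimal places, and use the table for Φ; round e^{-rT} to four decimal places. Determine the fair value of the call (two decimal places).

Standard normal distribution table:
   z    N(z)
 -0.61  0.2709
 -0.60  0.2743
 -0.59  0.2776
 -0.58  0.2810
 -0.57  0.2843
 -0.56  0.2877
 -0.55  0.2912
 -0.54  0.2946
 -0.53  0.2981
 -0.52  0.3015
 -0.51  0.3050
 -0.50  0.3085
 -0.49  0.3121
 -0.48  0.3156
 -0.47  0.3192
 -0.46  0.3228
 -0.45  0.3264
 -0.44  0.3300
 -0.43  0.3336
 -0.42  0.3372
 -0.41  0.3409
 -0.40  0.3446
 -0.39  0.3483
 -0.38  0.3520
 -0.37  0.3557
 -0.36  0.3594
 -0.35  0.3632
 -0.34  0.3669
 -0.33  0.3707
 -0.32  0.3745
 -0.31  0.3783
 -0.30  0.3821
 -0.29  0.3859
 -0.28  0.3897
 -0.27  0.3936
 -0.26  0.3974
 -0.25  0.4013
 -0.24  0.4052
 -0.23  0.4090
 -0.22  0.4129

$3.80

σ√T = 0.32 × 1.0000 = 0.3200
d₁ = [ln(50/60) + (0.048 + ½·0.32²)·1] / (σ√T) = (-0.1823 + 0.0992) / 0.3200 = -0.2598 which rounds to -0.26
d₂ = -0.2598 − 0.3200 = -0.5798 which rounds to -0.58
exp(−rT) = exp(−0.048·1) = 0.9531
C = 50·N(-0.26) − 60·0.9531·N(-0.58) = 50·0.3974 − 60·0.9531·0.2810 = 19.8700 − 16.0693 = 3.8007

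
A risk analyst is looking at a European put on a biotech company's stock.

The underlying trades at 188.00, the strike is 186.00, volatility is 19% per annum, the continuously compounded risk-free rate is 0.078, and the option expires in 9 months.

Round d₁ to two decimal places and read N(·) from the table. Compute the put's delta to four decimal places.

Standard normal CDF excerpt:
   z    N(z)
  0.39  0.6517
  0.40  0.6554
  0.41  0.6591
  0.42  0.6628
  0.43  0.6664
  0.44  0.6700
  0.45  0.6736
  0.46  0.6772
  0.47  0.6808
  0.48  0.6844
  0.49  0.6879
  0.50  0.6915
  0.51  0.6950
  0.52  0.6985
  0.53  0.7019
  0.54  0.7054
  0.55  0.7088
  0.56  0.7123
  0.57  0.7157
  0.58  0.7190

-0.3085

T = 0.75;  σ√T = 0.1645
d₁ = [ln(188/186) + (0.078 + 0.19²/2)·0.75] / 0.1645 = [0.0107 + 0.0720] / 0.1645 = 0.5028 ⇒ 0.50
N(d₁) = N(0.50) = 0.6915
Δ_put = N(d₁) − 1 = 0.6915 − 1 = -0.3085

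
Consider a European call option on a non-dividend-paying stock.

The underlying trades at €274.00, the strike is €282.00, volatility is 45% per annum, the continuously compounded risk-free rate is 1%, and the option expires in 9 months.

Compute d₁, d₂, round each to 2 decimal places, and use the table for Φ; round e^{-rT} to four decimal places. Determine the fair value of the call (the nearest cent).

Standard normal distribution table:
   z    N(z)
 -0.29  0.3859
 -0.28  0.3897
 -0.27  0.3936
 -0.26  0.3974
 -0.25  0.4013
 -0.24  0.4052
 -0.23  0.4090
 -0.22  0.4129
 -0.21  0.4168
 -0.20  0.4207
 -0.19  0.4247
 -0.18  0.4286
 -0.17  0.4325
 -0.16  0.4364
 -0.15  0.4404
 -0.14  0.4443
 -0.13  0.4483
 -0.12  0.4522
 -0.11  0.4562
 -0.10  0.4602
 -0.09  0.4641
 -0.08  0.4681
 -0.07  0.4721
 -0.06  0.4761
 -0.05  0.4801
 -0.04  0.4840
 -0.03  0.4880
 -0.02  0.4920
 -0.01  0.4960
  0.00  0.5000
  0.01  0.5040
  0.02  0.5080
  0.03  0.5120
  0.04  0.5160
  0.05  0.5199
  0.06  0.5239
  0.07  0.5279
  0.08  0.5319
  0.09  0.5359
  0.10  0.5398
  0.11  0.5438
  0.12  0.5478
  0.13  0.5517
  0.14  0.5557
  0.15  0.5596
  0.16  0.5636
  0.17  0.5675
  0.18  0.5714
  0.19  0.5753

T = 0.75;  σ√T = 0.3897
d₁ = [ln(274/282) + (0.01 + ½·0.45²)·0.75] / (σ√T) = (-0.0288 + 0.0834) / 0.3897 = 0.1403 ≈ 0.14
d₂ = 0.1403 − 0.3897 = -0.2495 ≈ -0.25
e^(−rT) = e^(−0.01·0.75) = 0.9925
N(d₁) = N(0.14) = 0.5557;  N(d₂) = N(-0.25) = 0.4013
C = 274·0.5557 − 282·0.9925·0.4013 = 152.2618 − 112.3179 = 39.9439

€39.94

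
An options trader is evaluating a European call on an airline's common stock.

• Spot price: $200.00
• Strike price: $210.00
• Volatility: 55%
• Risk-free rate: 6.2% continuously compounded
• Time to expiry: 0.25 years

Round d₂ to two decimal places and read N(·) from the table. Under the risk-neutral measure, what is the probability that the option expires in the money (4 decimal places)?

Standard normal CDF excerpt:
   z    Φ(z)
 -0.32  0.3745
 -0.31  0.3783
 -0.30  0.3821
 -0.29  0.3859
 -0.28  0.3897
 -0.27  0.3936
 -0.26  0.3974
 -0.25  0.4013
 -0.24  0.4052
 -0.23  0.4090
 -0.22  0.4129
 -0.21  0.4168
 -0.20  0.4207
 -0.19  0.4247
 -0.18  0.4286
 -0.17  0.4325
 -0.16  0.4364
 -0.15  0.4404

0.3974

σ√T = 0.55·√0.25 = 0.2750
ln(S/K) + (r + σ²/2)T = ln(200/210) + (0.062 + 0.55²/2)·0.25 = -0.0488 + 0.0533 = 0.0045
d₁ = 0.0045 / 0.2750 = 0.0164 ⇒ 0.02
d₂ = d₁ − σ√T = 0.0164 − 0.2750 = -0.2586 ⇒ -0.26
Risk-neutral Pr[S_T > K] = N(d₂) = N(-0.26) = 0.3974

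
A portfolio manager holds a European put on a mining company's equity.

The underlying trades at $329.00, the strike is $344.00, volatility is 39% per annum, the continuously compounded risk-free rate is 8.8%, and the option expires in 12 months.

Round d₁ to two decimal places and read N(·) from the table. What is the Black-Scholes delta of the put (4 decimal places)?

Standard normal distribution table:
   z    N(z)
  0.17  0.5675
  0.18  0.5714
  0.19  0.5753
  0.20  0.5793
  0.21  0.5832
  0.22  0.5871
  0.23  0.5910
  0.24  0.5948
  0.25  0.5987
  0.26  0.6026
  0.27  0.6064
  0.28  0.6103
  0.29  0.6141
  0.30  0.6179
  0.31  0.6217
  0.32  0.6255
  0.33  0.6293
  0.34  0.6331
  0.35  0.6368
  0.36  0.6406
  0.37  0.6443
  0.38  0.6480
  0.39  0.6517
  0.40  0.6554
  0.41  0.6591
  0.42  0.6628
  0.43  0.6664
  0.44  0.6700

σ√T = 0.39·√1 = 0.3900
d₁ = [ln(329/344) + (0.088 + 0.39²/2)·1] / 0.3900 = [-0.0446 + 0.1641] / 0.3900 = 0.3063 → 0.31
N(d₁) = N(0.31) = 0.6217
Δ_put = N(d₁) − 1 = 0.6217 − 1 = -0.3783

-0.3783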